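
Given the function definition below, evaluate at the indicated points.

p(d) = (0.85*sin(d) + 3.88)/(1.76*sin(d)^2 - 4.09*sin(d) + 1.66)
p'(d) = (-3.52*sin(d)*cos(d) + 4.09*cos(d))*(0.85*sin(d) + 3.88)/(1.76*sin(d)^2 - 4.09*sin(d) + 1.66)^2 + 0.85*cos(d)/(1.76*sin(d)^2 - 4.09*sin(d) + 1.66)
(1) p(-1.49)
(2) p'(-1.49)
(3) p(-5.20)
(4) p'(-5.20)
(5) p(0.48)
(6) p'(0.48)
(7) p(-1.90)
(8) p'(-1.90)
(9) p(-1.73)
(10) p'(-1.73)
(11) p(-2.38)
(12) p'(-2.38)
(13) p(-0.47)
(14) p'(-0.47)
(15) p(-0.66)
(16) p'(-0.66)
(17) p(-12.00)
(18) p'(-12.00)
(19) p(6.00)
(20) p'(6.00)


(1) = 0.41
(2) = 0.04
(3) = -7.99
(4) = 5.64
(5) = 29.14
(6) = 439.57
(7) = 0.43
(8) = -0.18
(9) = 0.41
(10) = -0.08
(11) = 0.62
(12) = -0.66
(13) = 0.90
(14) = 1.38
(15) = 0.70
(16) = 0.85
(17) = -155.63
(18) = 10350.77
(19) = 1.24
(20) = 2.33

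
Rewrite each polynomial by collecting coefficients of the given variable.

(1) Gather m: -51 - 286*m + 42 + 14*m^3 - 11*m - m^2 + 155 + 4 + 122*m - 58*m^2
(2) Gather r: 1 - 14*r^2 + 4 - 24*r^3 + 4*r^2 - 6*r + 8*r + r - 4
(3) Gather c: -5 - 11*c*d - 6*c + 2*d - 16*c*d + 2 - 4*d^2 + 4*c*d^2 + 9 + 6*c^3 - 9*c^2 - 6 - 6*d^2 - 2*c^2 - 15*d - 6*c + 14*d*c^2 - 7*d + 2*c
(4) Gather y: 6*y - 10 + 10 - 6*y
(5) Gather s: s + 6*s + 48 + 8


(1) = 14*m^3 - 59*m^2 - 175*m + 150
(2) = -24*r^3 - 10*r^2 + 3*r + 1
(3) = 6*c^3 + c^2*(14*d - 11) + c*(4*d^2 - 27*d - 10) - 10*d^2 - 20*d
(4) = 0
(5) = 7*s + 56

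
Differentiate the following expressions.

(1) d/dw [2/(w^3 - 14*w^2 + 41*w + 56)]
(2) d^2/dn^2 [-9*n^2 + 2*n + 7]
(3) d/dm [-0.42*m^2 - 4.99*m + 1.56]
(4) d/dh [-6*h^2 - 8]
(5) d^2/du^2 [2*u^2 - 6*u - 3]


(1) = 2*(-3*w^2 + 28*w - 41)/(w^3 - 14*w^2 + 41*w + 56)^2
(2) = -18
(3) = -0.84*m - 4.99
(4) = -12*h
(5) = 4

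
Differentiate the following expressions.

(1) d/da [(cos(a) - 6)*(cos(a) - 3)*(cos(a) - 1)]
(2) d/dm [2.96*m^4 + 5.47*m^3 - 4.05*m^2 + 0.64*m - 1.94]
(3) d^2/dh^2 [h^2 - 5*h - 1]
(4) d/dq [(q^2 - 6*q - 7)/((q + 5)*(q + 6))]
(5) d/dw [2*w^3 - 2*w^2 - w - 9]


(1) = (-3*cos(a)^2 + 20*cos(a) - 27)*sin(a)
(2) = 11.84*m^3 + 16.41*m^2 - 8.1*m + 0.64
(3) = 2
(4) = (17*q^2 + 74*q - 103)/(q^4 + 22*q^3 + 181*q^2 + 660*q + 900)
(5) = 6*w^2 - 4*w - 1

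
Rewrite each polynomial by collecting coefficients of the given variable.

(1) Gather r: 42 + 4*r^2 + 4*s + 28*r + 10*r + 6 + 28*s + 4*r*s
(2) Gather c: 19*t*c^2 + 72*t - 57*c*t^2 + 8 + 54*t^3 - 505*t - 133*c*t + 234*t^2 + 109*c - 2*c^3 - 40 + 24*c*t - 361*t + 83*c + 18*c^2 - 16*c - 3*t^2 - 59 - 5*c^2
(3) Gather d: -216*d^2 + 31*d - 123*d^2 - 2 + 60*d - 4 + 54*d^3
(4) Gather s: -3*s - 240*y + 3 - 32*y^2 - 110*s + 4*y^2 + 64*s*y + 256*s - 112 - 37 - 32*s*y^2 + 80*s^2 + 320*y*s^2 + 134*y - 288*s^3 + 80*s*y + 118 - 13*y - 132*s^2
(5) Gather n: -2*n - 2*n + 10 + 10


(1) = 4*r^2 + r*(4*s + 38) + 32*s + 48
(2) = -2*c^3 + c^2*(19*t + 13) + c*(-57*t^2 - 109*t + 176) + 54*t^3 + 231*t^2 - 794*t - 91
(3) = 54*d^3 - 339*d^2 + 91*d - 6
(4) = -288*s^3 + s^2*(320*y - 52) + s*(-32*y^2 + 144*y + 143) - 28*y^2 - 119*y - 28
(5) = 20 - 4*n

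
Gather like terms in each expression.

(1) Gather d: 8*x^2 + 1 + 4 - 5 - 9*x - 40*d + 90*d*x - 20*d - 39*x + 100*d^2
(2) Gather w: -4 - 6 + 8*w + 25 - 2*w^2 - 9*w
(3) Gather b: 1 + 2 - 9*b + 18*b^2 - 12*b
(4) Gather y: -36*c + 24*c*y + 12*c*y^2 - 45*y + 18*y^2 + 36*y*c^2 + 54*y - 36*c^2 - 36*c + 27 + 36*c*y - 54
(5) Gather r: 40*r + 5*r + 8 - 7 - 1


(1) = 100*d^2 + d*(90*x - 60) + 8*x^2 - 48*x
(2) = -2*w^2 - w + 15
(3) = 18*b^2 - 21*b + 3
(4) = -36*c^2 - 72*c + y^2*(12*c + 18) + y*(36*c^2 + 60*c + 9) - 27
(5) = 45*r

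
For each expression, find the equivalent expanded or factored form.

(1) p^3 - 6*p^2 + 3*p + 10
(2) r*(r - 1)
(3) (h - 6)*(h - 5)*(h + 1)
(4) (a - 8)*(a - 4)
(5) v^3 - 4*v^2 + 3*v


(1) = (p - 5)*(p - 2)*(p + 1)
(2) = r^2 - r
(3) = h^3 - 10*h^2 + 19*h + 30
(4) = a^2 - 12*a + 32
(5) = v*(v - 3)*(v - 1)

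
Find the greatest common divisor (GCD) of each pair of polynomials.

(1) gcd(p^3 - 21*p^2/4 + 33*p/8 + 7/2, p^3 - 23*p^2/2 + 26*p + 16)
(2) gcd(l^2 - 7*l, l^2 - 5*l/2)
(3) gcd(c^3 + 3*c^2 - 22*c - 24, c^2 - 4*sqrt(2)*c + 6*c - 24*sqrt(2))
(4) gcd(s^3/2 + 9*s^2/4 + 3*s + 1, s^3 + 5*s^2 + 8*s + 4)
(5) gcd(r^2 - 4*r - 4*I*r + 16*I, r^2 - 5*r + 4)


(1) = gcd((p - 4)*(p - 7/4)*(p + 1/2), (p - 8)*(p - 4)*(p + 1/2)) = p^2 - 7*p/2 - 2
(2) = l
(3) = gcd((c - 4)*(c + 1)*(c + 6), (c + 6)*(c - 4*sqrt(2))) = c + 6
(4) = s^2 + 4*s + 4
(5) = gcd((r - 4)*(r - 4*I), (r - 4)*(r - 1)) = r - 4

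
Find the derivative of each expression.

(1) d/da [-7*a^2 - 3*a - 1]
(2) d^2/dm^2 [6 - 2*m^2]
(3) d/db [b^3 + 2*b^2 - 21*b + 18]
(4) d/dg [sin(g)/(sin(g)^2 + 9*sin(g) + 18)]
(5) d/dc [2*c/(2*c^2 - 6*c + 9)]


(1) = -14*a - 3
(2) = -4
(3) = 3*b^2 + 4*b - 21
(4) = (cos(g)^2 + 17)*cos(g)/((sin(g) + 3)^2*(sin(g) + 6)^2)
(5) = 2*(9 - 2*c^2)/(4*c^4 - 24*c^3 + 72*c^2 - 108*c + 81)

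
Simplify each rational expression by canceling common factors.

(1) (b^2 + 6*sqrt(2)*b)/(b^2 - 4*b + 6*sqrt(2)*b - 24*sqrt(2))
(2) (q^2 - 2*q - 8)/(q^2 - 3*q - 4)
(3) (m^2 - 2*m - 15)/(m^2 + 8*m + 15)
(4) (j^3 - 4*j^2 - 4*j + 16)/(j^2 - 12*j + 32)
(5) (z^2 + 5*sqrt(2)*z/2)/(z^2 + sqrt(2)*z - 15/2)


(1) = b/(b - 4)
(2) = (q + 2)/(q + 1)
(3) = (m - 5)/(m + 5)
(4) = (j^2 - 4)/(j - 8)
(5) = 4*z/(4*z - 6*sqrt(2))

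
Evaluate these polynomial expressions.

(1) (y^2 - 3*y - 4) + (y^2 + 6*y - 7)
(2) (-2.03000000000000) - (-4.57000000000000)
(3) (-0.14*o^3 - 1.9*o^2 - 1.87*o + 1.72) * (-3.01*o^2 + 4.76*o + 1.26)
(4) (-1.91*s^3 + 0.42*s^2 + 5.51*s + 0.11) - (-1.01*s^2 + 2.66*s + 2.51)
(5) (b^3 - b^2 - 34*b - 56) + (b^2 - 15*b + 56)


(1) = 2*y^2 + 3*y - 11
(2) = 2.54000000000000
(3) = 0.4214*o^5 + 5.0526*o^4 - 3.5917*o^3 - 16.4724*o^2 + 5.831*o + 2.1672
(4) = -1.91*s^3 + 1.43*s^2 + 2.85*s - 2.4
(5) = b^3 - 49*b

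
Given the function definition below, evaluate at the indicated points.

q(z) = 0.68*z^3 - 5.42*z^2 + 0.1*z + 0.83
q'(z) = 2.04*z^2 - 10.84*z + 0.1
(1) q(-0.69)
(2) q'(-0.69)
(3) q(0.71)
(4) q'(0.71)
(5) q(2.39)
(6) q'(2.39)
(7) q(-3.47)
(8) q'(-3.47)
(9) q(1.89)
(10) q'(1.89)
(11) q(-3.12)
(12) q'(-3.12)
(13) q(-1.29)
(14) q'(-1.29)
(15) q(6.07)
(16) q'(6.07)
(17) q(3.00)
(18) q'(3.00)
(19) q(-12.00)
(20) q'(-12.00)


(1) = -2.04
(2) = 8.55
(3) = -1.59
(4) = -6.57
(5) = -20.61
(6) = -14.15
(7) = -93.19
(8) = 62.28
(9) = -13.75
(10) = -13.10
(11) = -72.89
(12) = 53.78
(13) = -9.78
(14) = 17.48
(15) = -46.18
(16) = 9.46
(17) = -29.29
(18) = -14.06
(19) = -1955.89
(20) = 423.94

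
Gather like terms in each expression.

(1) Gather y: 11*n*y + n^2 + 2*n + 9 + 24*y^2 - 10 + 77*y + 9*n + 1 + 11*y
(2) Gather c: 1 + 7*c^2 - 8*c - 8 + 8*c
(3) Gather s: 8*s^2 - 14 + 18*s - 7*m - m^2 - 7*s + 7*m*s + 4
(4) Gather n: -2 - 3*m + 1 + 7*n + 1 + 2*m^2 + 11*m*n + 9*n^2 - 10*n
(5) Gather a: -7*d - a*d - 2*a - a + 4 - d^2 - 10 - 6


(1) = n^2 + 11*n + 24*y^2 + y*(11*n + 88)
(2) = 7*c^2 - 7
(3) = -m^2 - 7*m + 8*s^2 + s*(7*m + 11) - 10
(4) = 2*m^2 - 3*m + 9*n^2 + n*(11*m - 3)
(5) = a*(-d - 3) - d^2 - 7*d - 12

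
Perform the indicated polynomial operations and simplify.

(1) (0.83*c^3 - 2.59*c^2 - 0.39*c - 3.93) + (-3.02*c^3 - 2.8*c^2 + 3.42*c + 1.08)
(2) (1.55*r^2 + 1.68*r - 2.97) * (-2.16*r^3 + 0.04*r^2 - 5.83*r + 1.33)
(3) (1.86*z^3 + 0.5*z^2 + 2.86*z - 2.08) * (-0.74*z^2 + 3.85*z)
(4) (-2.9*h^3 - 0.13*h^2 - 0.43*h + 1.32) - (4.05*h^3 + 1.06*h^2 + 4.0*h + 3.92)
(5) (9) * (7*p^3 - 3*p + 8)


(1) = -2.19*c^3 - 5.39*c^2 + 3.03*c - 2.85
(2) = -3.348*r^5 - 3.5668*r^4 - 2.5541*r^3 - 7.8517*r^2 + 19.5495*r - 3.9501
(3) = -1.3764*z^5 + 6.791*z^4 - 0.1914*z^3 + 12.5502*z^2 - 8.008*z
(4) = -6.95*h^3 - 1.19*h^2 - 4.43*h - 2.6
(5) = 63*p^3 - 27*p + 72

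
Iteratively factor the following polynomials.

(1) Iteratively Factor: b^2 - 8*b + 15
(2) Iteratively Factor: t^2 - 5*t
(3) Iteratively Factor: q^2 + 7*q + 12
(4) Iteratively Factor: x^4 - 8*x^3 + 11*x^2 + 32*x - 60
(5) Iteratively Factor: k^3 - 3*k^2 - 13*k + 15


(1) = (b - 3)*(b - 5)
(2) = (t)*(t - 5)
(3) = (q + 3)*(q + 4)
(4) = (x - 5)*(x^3 - 3*x^2 - 4*x + 12) = (x - 5)*(x - 3)*(x^2 - 4) = (x - 5)*(x - 3)*(x + 2)*(x - 2)
(5) = (k + 3)*(k^2 - 6*k + 5) = (k - 5)*(k + 3)*(k - 1)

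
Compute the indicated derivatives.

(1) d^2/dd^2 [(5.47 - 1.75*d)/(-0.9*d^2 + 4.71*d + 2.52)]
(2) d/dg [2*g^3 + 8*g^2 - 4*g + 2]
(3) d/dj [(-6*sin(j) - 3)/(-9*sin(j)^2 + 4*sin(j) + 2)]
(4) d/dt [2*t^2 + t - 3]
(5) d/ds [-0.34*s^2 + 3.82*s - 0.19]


(1) = ((26.331 - 9.45*d)*(-0.9*d^2 + 4.71*d + 2.52) - (1.75*d - 5.47)*(1.8*d - 4.71)*(3.6*d - 9.42))/(-0.9*d^2 + 4.71*d + 2.52)^3
(2) = 6*g^2 + 16*g - 4
(3) = -54*(sin(j) + 1)*sin(j)*cos(j)/(-9*sin(j)^2 + 4*sin(j) + 2)^2
(4) = 4*t + 1
(5) = 3.82 - 0.68*s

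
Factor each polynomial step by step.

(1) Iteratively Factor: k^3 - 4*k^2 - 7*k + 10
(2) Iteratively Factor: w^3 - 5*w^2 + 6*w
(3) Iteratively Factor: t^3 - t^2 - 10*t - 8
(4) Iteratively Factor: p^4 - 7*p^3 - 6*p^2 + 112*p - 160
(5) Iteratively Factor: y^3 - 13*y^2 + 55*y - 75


(1) = (k - 1)*(k^2 - 3*k - 10) = (k - 1)*(k + 2)*(k - 5)
(2) = (w - 2)*(w^2 - 3*w) = w*(w - 2)*(w - 3)
(3) = (t + 1)*(t^2 - 2*t - 8) = (t - 4)*(t + 1)*(t + 2)
(4) = (p - 2)*(p^3 - 5*p^2 - 16*p + 80) = (p - 5)*(p - 2)*(p^2 - 16) = (p - 5)*(p - 4)*(p - 2)*(p + 4)
(5) = (y - 3)*(y^2 - 10*y + 25) = (y - 5)*(y - 3)*(y - 5)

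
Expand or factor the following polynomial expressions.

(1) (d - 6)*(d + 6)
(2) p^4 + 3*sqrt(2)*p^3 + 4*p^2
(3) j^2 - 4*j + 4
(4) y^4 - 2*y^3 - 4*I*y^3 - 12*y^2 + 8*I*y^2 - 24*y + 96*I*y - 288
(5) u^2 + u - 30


(1) = d^2 - 36
(2) = p^2*(p + sqrt(2))*(p + 2*sqrt(2))
(3) = (j - 2)^2
(4) = (y - 6)*(y + 4)*(y - 6*I)*(y + 2*I)
(5) = (u - 5)*(u + 6)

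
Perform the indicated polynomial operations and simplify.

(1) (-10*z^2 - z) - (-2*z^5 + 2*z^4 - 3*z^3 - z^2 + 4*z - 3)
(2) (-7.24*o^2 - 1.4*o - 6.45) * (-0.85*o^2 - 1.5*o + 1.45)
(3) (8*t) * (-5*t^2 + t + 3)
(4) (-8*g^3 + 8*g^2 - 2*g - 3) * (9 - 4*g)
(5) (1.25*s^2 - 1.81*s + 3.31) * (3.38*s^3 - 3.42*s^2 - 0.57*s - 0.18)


(1) = 2*z^5 - 2*z^4 + 3*z^3 - 9*z^2 - 5*z + 3
(2) = 6.154*o^4 + 12.05*o^3 - 2.9155*o^2 + 7.645*o - 9.3525
(3) = -40*t^3 + 8*t^2 + 24*t
(4) = 32*g^4 - 104*g^3 + 80*g^2 - 6*g - 27
(5) = 4.225*s^5 - 10.3928*s^4 + 16.6655*s^3 - 10.5135*s^2 - 1.5609*s - 0.5958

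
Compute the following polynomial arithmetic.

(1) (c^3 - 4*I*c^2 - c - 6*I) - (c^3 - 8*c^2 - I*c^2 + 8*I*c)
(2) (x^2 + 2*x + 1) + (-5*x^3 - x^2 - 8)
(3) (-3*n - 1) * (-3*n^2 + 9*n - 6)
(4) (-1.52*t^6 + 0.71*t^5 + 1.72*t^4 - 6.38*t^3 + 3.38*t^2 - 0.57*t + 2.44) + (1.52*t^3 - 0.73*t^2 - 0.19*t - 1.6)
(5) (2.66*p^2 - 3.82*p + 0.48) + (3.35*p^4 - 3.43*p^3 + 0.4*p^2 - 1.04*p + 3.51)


(1) = 8*c^2 - 3*I*c^2 - c - 8*I*c - 6*I
(2) = -5*x^3 + 2*x - 7
(3) = 9*n^3 - 24*n^2 + 9*n + 6
(4) = -1.52*t^6 + 0.71*t^5 + 1.72*t^4 - 4.86*t^3 + 2.65*t^2 - 0.76*t + 0.84
(5) = 3.35*p^4 - 3.43*p^3 + 3.06*p^2 - 4.86*p + 3.99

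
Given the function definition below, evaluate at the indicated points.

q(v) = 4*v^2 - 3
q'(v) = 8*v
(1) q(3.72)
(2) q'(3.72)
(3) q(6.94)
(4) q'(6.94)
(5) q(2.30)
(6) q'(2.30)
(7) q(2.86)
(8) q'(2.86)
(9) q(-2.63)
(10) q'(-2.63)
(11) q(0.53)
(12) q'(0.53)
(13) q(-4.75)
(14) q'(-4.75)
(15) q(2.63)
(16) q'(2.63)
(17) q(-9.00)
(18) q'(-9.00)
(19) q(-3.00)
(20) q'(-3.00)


(1) = 52.35
(2) = 29.76
(3) = 189.65
(4) = 55.52
(5) = 18.16
(6) = 18.40
(7) = 29.72
(8) = 22.88
(9) = 24.67
(10) = -21.04
(11) = -1.88
(12) = 4.24
(13) = 87.25
(14) = -38.00
(15) = 24.67
(16) = 21.04
(17) = 321.00
(18) = -72.00
(19) = 33.00
(20) = -24.00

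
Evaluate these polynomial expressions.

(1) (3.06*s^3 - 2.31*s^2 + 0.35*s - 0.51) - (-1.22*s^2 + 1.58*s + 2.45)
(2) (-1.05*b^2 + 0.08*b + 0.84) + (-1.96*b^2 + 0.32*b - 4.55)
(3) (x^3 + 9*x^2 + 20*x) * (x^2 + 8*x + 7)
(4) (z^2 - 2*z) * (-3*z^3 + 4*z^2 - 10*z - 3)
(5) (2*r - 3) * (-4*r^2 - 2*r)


(1) = 3.06*s^3 - 1.09*s^2 - 1.23*s - 2.96
(2) = -3.01*b^2 + 0.4*b - 3.71
(3) = x^5 + 17*x^4 + 99*x^3 + 223*x^2 + 140*x
(4) = -3*z^5 + 10*z^4 - 18*z^3 + 17*z^2 + 6*z
(5) = -8*r^3 + 8*r^2 + 6*r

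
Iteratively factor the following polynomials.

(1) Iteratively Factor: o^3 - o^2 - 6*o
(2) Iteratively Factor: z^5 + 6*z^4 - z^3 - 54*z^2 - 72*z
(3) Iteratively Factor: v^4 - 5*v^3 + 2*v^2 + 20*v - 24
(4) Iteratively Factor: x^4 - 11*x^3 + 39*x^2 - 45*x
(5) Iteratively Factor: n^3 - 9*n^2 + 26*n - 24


(1) = (o - 3)*(o^2 + 2*o) = o*(o - 3)*(o + 2)
(2) = (z + 2)*(z^4 + 4*z^3 - 9*z^2 - 36*z) = z*(z + 2)*(z^3 + 4*z^2 - 9*z - 36) = z*(z + 2)*(z + 3)*(z^2 + z - 12) = z*(z + 2)*(z + 3)*(z + 4)*(z - 3)
(3) = (v - 3)*(v^3 - 2*v^2 - 4*v + 8) = (v - 3)*(v - 2)*(v^2 - 4) = (v - 3)*(v - 2)^2*(v + 2)
(4) = (x - 3)*(x^3 - 8*x^2 + 15*x) = (x - 5)*(x - 3)*(x^2 - 3*x) = (x - 5)*(x - 3)^2*(x)
(5) = (n - 4)*(n^2 - 5*n + 6) = (n - 4)*(n - 2)*(n - 3)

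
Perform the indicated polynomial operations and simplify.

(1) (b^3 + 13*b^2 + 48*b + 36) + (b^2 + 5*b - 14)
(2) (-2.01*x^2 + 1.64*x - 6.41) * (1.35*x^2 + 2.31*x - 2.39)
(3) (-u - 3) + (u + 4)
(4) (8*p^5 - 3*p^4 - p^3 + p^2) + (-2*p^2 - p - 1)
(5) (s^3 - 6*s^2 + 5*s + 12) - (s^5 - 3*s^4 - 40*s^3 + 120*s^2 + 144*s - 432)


(1) = b^3 + 14*b^2 + 53*b + 22
(2) = -2.7135*x^4 - 2.4291*x^3 - 0.0612*x^2 - 18.7267*x + 15.3199
(3) = 1
(4) = 8*p^5 - 3*p^4 - p^3 - p^2 - p - 1
(5) = -s^5 + 3*s^4 + 41*s^3 - 126*s^2 - 139*s + 444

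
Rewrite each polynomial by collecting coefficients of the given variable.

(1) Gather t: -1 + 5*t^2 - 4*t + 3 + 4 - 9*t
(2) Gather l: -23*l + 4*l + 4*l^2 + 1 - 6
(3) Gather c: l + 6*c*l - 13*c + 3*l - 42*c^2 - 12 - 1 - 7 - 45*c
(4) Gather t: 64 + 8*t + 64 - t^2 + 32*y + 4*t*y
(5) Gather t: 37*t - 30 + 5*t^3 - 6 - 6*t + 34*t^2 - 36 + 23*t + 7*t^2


(1) = 5*t^2 - 13*t + 6
(2) = 4*l^2 - 19*l - 5
(3) = -42*c^2 + c*(6*l - 58) + 4*l - 20
(4) = -t^2 + t*(4*y + 8) + 32*y + 128
(5) = 5*t^3 + 41*t^2 + 54*t - 72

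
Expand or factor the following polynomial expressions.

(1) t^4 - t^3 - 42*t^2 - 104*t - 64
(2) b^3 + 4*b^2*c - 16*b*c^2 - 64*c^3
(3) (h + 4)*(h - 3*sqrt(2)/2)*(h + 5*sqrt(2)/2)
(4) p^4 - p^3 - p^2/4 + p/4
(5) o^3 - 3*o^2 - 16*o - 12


(1) = (t - 8)*(t + 1)*(t + 2)*(t + 4)
(2) = (b - 4*c)*(b + 4*c)^2
(3) = h^3 + sqrt(2)*h^2 + 4*h^2 - 15*h/2 + 4*sqrt(2)*h - 30
(4) = p*(p - 1)*(p - 1/2)*(p + 1/2)
(5) = (o - 6)*(o + 1)*(o + 2)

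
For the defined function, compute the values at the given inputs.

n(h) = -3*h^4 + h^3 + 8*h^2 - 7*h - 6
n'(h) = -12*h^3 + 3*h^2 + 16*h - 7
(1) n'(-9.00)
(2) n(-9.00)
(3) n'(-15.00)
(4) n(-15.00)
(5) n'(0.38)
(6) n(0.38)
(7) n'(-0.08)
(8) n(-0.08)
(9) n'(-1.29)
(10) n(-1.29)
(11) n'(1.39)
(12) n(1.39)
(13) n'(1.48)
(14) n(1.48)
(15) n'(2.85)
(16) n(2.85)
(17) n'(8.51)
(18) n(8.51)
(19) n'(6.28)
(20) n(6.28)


(1) = 8840.00
(2) = -19707.00
(3) = 40928.00
(4) = -153351.00
(5) = -1.15
(6) = -7.51
(7) = -8.25
(8) = -5.39
(9) = 3.11
(10) = 5.89
(11) = -11.19
(12) = -8.79
(13) = -15.65
(14) = -9.99
(15) = -214.82
(16) = -135.75
(17) = -7049.12
(18) = -14603.93
(19) = -2760.28
(20) = -4152.94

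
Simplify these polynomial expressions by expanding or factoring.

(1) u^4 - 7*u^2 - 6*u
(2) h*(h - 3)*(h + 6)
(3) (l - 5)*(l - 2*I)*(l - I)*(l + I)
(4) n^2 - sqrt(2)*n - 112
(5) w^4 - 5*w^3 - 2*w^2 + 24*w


(1) = u*(u - 3)*(u + 1)*(u + 2)
(2) = h^3 + 3*h^2 - 18*h
(3) = l^4 - 5*l^3 - 2*I*l^3 + l^2 + 10*I*l^2 - 5*l - 2*I*l + 10*I
(4) = (n - 8*sqrt(2))*(n + 7*sqrt(2))
(5) = w*(w - 4)*(w - 3)*(w + 2)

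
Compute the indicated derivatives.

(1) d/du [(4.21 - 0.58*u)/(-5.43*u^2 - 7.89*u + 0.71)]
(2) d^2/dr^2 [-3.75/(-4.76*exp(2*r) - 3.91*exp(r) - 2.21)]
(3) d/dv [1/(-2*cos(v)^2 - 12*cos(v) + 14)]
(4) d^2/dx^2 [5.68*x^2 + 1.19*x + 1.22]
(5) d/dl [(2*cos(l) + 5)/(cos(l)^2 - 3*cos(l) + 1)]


(1) = (-3.1494*u^2 + 45.7206*u + 32.8051)/(29.4849*u^4 + 85.6854*u^3 + 54.5415*u^2 - 11.2038*u + 0.5041)
(2) = (3.75*(9.52*exp(r) + 3.91)*(19.04*exp(r) + 7.82)*exp(r) - (71.4*exp(r) + 14.6625)*(4.76*exp(2*r) + 3.91*exp(r) + 2.21))*exp(r)/(4.76*exp(2*r) + 3.91*exp(r) + 2.21)^3
(3) = -(cos(v) + 3)*sin(v)/(cos(v)^2 + 6*cos(v) - 7)^2
(4) = 11.3600000000000
(5) = (10*cos(l) + cos(2*l) - 16)*sin(l)/(sin(l)^2 + 3*cos(l) - 2)^2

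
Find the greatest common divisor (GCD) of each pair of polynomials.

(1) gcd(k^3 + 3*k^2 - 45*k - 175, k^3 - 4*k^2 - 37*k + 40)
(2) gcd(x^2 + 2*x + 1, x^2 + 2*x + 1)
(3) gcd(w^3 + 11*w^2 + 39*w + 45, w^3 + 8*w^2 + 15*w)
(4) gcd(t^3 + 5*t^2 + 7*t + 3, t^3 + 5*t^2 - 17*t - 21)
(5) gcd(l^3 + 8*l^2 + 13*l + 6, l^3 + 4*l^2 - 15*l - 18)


(1) = gcd((k - 7)*(k + 5)^2, (k - 8)*(k - 1)*(k + 5)) = k + 5
(2) = x^2 + 2*x + 1
(3) = w^2 + 8*w + 15
(4) = gcd((t + 1)^2*(t + 3), (t - 3)*(t + 1)*(t + 7)) = t + 1
(5) = l^2 + 7*l + 6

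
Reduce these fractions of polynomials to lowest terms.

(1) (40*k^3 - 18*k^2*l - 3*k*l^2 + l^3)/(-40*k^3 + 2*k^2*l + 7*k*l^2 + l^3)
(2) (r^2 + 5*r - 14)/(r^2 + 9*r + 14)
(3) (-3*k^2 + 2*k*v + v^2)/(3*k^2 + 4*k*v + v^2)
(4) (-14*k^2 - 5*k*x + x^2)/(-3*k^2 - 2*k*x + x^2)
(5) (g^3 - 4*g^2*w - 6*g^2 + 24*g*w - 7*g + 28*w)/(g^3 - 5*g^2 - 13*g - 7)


(1) = (-5*k + l)/(5*k + l)
(2) = (r - 2)/(r + 2)
(3) = (-k + v)/(k + v)
(4) = (-14*k^2 - 5*k*x + x^2)/(-3*k^2 - 2*k*x + x^2)
(5) = (g - 4*w)/(g + 1)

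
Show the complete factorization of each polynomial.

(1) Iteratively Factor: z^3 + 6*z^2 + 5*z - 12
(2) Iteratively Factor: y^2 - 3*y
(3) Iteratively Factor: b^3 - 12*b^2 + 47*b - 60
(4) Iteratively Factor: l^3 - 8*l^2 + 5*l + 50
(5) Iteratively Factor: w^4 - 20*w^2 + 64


(1) = (z + 4)*(z^2 + 2*z - 3) = (z - 1)*(z + 4)*(z + 3)
(2) = (y - 3)*(y)
(3) = (b - 3)*(b^2 - 9*b + 20) = (b - 4)*(b - 3)*(b - 5)
(4) = (l + 2)*(l^2 - 10*l + 25) = (l - 5)*(l + 2)*(l - 5)
(5) = (w + 4)*(w^3 - 4*w^2 - 4*w + 16) = (w + 2)*(w + 4)*(w^2 - 6*w + 8) = (w - 2)*(w + 2)*(w + 4)*(w - 4)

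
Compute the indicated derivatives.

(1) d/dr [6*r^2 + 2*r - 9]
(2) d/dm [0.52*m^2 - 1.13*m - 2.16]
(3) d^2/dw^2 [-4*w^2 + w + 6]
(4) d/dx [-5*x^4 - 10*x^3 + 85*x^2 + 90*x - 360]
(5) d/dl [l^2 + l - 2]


(1) = 12*r + 2
(2) = 1.04*m - 1.13
(3) = -8
(4) = -20*x^3 - 30*x^2 + 170*x + 90
(5) = 2*l + 1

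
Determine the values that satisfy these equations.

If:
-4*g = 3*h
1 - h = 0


Then:
g = -3/4
h = 1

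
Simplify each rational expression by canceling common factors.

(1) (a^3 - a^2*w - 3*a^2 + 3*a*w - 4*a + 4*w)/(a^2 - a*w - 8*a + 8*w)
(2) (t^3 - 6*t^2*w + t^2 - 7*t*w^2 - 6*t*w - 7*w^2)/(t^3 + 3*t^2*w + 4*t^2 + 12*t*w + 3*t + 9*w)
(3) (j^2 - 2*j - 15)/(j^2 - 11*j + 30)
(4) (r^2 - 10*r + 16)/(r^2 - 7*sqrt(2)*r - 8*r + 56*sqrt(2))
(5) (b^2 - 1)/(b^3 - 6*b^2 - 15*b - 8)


(1) = (a^2 - 3*a - 4)/(a - 8)
(2) = (t^2 - 6*t*w - 7*w^2)/(t^2 + 3*t*w + 3*t + 9*w)
(3) = (j + 3)/(j - 6)
(4) = (r - 2)/(r - 7*sqrt(2))
(5) = (b - 1)/(b^2 - 7*b - 8)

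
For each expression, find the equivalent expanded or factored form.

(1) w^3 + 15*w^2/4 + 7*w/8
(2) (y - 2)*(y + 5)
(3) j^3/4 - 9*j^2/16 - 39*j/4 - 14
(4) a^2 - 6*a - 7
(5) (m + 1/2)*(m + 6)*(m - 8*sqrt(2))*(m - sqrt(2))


(1) = w*(w + 1/4)*(w + 7/2)
(2) = y^2 + 3*y - 10
(3) = (j/4 + 1)*(j - 8)*(j + 7/4)
(4) = (a - 7)*(a + 1)
(5) = m^4 - 9*sqrt(2)*m^3 + 13*m^3/2 - 117*sqrt(2)*m^2/2 + 19*m^2 - 27*sqrt(2)*m + 104*m + 48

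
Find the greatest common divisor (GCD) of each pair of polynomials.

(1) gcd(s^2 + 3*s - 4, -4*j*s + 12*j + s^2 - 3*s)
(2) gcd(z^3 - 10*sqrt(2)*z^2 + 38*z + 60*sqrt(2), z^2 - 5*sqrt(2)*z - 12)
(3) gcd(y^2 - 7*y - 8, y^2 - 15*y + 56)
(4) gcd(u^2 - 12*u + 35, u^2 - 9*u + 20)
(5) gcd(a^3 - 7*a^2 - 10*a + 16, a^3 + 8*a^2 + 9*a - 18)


(1) = 1
(2) = gcd((z - 6*sqrt(2))*(z - 5*sqrt(2))*(z + sqrt(2)), (z - 6*sqrt(2))*(z + sqrt(2))) = z^2 - 5*sqrt(2)*z - 12
(3) = gcd((y - 8)*(y + 1), (y - 8)*(y - 7)) = y - 8
(4) = u - 5
(5) = gcd((a - 8)*(a - 1)*(a + 2), (a - 1)*(a + 3)*(a + 6)) = a - 1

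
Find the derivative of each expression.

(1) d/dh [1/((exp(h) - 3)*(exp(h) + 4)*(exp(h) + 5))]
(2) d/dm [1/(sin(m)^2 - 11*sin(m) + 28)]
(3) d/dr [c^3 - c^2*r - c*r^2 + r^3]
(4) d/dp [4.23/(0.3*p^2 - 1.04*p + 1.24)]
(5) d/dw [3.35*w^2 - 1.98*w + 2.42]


(1) = (-(exp(h) - 3)*(exp(h) + 4) - (exp(h) - 3)*(exp(h) + 5) - (exp(h) + 4)*(exp(h) + 5))*exp(h)/((exp(h) - 3)^2*(exp(h) + 4)^2*(exp(h) + 5)^2)
(2) = (11 - 2*sin(m))*cos(m)/(sin(m)^2 - 11*sin(m) + 28)^2
(3) = -c^2 - 2*c*r + 3*r^2
(4) = (4.3992 - 2.538*p)/(0.3*p^2 - 1.04*p + 1.24)^2
(5) = 6.7*w - 1.98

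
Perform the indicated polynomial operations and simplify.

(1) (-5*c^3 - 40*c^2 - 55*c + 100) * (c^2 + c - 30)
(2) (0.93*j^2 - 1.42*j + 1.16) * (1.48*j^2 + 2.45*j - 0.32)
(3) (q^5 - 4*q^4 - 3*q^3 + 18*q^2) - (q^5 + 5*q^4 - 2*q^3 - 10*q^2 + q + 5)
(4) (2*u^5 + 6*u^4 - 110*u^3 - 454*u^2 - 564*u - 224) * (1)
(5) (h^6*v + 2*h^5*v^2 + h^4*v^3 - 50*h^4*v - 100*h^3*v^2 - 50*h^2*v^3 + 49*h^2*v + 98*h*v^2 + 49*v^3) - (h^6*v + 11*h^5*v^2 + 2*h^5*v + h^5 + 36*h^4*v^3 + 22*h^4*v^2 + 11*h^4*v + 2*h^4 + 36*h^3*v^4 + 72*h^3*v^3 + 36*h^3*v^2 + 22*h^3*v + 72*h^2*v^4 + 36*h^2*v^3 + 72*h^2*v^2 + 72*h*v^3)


(1) = -5*c^5 - 45*c^4 + 55*c^3 + 1245*c^2 + 1750*c - 3000
(2) = 1.3764*j^4 + 0.1769*j^3 - 2.0598*j^2 + 3.2964*j - 0.3712
(3) = -9*q^4 - q^3 + 28*q^2 - q - 5
(4) = 2*u^5 + 6*u^4 - 110*u^3 - 454*u^2 - 564*u - 224
(5) = -9*h^5*v^2 - 2*h^5*v - h^5 - 35*h^4*v^3 - 22*h^4*v^2 - 61*h^4*v - 2*h^4 - 36*h^3*v^4 - 72*h^3*v^3 - 136*h^3*v^2 - 22*h^3*v - 72*h^2*v^4 - 86*h^2*v^3 - 72*h^2*v^2 + 49*h^2*v - 72*h*v^3 + 98*h*v^2 + 49*v^3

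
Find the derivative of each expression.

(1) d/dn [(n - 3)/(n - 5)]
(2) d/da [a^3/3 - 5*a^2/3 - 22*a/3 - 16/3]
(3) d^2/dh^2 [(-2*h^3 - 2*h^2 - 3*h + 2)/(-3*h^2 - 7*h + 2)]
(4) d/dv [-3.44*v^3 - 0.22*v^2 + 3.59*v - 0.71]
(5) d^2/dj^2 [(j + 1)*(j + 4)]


(1) = -2/(n - 5)^2
(2) = a^2 - 10*a/3 - 22/3
(3) = 2*(95*h^3 - 102*h^2 - 48*h - 60)/(27*h^6 + 189*h^5 + 387*h^4 + 91*h^3 - 258*h^2 + 84*h - 8)
(4) = -10.32*v^2 - 0.44*v + 3.59
(5) = 2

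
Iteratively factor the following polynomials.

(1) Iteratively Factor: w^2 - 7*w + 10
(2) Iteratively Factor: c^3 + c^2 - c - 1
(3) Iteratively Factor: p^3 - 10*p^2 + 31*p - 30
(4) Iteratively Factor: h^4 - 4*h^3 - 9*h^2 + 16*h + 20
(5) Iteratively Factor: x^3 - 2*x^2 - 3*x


(1) = (w - 2)*(w - 5)
(2) = (c + 1)*(c^2 - 1) = (c - 1)*(c + 1)*(c + 1)
(3) = (p - 5)*(p^2 - 5*p + 6) = (p - 5)*(p - 2)*(p - 3)
(4) = (h - 2)*(h^3 - 2*h^2 - 13*h - 10) = (h - 2)*(h + 1)*(h^2 - 3*h - 10) = (h - 5)*(h - 2)*(h + 1)*(h + 2)
(5) = (x)*(x^2 - 2*x - 3) = x*(x + 1)*(x - 3)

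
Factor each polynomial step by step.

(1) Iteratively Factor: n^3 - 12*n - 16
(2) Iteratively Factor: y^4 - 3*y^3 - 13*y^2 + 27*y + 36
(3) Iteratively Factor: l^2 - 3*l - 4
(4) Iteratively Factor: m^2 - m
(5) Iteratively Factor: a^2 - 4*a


(1) = (n + 2)*(n^2 - 2*n - 8) = (n - 4)*(n + 2)*(n + 2)
(2) = (y + 1)*(y^3 - 4*y^2 - 9*y + 36) = (y - 3)*(y + 1)*(y^2 - y - 12) = (y - 3)*(y + 1)*(y + 3)*(y - 4)
(3) = (l + 1)*(l - 4)
(4) = (m)*(m - 1)
(5) = (a)*(a - 4)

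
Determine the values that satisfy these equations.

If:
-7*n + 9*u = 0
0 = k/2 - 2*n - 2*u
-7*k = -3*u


Then:
k = 0
n = 0
u = 0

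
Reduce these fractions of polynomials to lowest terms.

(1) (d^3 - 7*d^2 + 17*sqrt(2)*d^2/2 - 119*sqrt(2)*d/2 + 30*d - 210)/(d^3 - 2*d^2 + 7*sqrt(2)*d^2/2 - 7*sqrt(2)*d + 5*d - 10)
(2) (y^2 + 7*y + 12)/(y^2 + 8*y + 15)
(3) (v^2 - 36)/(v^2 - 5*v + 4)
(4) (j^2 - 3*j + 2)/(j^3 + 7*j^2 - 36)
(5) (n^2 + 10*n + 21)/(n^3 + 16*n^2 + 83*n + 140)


(1) = (4*d^2 + d*(-28 + 24*sqrt(2)) - 168*sqrt(2))/(4*d^2 + d*(-8 + 4*sqrt(2)) - 8*sqrt(2))
(2) = (y + 4)/(y + 5)
(3) = (v^2 - 36)/(v^2 - 5*v + 4)
(4) = (j - 1)/(j^2 + 9*j + 18)
(5) = (n + 3)/(n^2 + 9*n + 20)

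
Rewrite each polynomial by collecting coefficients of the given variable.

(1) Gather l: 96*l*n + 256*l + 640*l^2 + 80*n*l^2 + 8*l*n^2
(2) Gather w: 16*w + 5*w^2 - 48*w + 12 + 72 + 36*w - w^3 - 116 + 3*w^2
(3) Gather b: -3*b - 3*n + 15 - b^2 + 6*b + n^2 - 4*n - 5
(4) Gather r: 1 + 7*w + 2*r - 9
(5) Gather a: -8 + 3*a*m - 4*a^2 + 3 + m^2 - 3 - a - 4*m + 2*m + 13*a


(1) = l^2*(80*n + 640) + l*(8*n^2 + 96*n + 256)
(2) = -w^3 + 8*w^2 + 4*w - 32
(3) = -b^2 + 3*b + n^2 - 7*n + 10
(4) = 2*r + 7*w - 8
(5) = -4*a^2 + a*(3*m + 12) + m^2 - 2*m - 8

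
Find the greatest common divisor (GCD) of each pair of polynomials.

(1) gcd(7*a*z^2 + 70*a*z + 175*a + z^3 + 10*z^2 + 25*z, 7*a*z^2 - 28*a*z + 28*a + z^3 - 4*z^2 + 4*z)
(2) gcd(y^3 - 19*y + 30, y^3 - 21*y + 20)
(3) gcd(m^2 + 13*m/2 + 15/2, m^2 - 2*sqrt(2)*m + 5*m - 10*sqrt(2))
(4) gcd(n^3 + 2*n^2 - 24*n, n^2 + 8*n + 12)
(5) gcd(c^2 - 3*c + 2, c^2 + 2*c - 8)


(1) = gcd((7*a + z)*(z + 5)^2, (7*a + z)*(z - 2)^2) = 7*a + z
(2) = y + 5
(3) = m + 5
(4) = gcd(n*(n - 4)*(n + 6), (n + 2)*(n + 6)) = n + 6
(5) = gcd((c - 2)*(c - 1), (c - 2)*(c + 4)) = c - 2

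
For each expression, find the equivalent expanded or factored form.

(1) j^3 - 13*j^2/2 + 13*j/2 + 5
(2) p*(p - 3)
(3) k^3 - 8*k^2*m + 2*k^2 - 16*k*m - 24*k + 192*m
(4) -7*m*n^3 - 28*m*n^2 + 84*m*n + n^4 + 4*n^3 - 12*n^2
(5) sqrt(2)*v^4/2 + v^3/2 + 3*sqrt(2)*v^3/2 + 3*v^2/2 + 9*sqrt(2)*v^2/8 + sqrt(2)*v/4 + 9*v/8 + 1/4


(1) = (j - 5)*(j - 2)*(j + 1/2)
(2) = p^2 - 3*p
(3) = (k - 4)*(k + 6)*(k - 8*m)
(4) = n*(-7*m + n)*(n - 2)*(n + 6)
(5) = (v + 1/2)^2*(v + 2)*(sqrt(2)*v/2 + 1/2)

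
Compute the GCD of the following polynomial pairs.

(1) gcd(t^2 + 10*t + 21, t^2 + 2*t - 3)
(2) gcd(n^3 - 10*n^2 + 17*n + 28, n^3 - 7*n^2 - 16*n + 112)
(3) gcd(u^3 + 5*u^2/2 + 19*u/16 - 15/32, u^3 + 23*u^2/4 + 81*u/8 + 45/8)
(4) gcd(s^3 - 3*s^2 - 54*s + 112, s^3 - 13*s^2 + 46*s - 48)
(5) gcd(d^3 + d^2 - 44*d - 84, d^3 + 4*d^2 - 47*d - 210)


(1) = t + 3
(2) = gcd((n - 7)*(n - 4)*(n + 1), (n - 7)*(n - 4)*(n + 4)) = n^2 - 11*n + 28
(3) = u^2 + 11*u/4 + 15/8
(4) = gcd((s - 8)*(s - 2)*(s + 7), (s - 8)*(s - 3)*(s - 2)) = s^2 - 10*s + 16
(5) = d^2 - d - 42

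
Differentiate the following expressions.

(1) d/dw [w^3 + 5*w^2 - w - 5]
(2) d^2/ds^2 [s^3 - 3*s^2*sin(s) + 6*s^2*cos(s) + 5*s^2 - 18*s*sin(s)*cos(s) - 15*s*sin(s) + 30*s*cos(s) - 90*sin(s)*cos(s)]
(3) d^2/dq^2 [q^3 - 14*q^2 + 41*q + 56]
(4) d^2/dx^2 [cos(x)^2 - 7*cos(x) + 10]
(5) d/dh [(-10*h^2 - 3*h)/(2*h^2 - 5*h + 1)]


(1) = 3*w^2 + 10*w - 1
(2) = 3*s^2*sin(s) - 6*s^2*cos(s) - 9*s*sin(s) + 36*s*sin(2*s) - 42*s*cos(s) + 6*s - 66*sin(s) + 180*sin(2*s) - 18*cos(s) - 36*cos(2*s) + 10
(3) = 6*q - 28
(4) = 7*cos(x) - 2*cos(2*x)
(5) = (56*h^2 - 20*h - 3)/(4*h^4 - 20*h^3 + 29*h^2 - 10*h + 1)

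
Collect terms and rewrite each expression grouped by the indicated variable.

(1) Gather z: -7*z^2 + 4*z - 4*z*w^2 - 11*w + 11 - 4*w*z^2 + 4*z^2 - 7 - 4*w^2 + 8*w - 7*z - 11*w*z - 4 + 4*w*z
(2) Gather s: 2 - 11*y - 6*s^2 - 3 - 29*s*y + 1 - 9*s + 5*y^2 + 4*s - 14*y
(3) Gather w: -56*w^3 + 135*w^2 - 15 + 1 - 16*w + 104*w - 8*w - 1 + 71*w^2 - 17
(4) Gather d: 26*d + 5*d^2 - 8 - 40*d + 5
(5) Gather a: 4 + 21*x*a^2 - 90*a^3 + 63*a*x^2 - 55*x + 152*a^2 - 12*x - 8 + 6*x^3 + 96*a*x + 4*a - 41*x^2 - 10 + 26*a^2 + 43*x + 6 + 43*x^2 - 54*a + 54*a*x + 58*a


(1) = -4*w^2 - 3*w + z^2*(-4*w - 3) + z*(-4*w^2 - 7*w - 3)
(2) = -6*s^2 + s*(-29*y - 5) + 5*y^2 - 25*y
(3) = -56*w^3 + 206*w^2 + 80*w - 32
(4) = 5*d^2 - 14*d - 3
(5) = -90*a^3 + a^2*(21*x + 178) + a*(63*x^2 + 150*x + 8) + 6*x^3 + 2*x^2 - 24*x - 8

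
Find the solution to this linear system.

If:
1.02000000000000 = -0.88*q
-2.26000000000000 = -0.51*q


Then:
No Solution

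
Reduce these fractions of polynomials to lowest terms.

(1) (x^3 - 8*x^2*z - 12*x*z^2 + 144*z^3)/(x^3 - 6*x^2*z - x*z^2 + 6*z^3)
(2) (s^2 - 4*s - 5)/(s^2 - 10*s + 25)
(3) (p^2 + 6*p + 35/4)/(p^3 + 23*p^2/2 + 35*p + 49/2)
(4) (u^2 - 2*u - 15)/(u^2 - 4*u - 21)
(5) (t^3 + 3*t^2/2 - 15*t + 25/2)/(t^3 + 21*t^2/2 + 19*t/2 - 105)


(1) = (x^2 - 2*x*z - 24*z^2)/(x^2 - z^2)
(2) = (s + 1)/(s - 5)
(3) = (2*p + 5)/(2*p^2 + 16*p + 14)
(4) = (u - 5)/(u - 7)
(5) = (t^2 + 4*t - 5)/(t^2 + 13*t + 42)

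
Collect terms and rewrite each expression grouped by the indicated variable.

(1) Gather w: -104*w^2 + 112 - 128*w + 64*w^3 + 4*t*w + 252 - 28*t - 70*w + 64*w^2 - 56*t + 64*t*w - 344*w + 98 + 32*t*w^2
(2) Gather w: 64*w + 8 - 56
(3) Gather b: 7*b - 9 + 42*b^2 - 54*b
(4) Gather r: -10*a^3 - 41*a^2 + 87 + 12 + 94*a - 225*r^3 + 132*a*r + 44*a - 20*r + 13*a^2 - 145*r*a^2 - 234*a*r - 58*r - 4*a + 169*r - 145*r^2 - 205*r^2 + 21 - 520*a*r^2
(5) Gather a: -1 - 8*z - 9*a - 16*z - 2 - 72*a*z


(1) = -84*t + 64*w^3 + w^2*(32*t - 40) + w*(68*t - 542) + 462
(2) = 64*w - 48
(3) = 42*b^2 - 47*b - 9
(4) = -10*a^3 - 28*a^2 + 134*a - 225*r^3 + r^2*(-520*a - 350) + r*(-145*a^2 - 102*a + 91) + 120
(5) = a*(-72*z - 9) - 24*z - 3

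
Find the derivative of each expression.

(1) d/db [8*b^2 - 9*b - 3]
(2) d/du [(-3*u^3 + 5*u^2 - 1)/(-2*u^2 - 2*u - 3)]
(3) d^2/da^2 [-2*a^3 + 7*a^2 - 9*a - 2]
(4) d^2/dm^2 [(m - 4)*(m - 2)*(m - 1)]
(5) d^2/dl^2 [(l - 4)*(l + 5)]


(1) = 16*b - 9
(2) = (6*u^4 + 12*u^3 + 17*u^2 - 34*u - 2)/(4*u^4 + 8*u^3 + 16*u^2 + 12*u + 9)
(3) = 14 - 12*a
(4) = 6*m - 14
(5) = 2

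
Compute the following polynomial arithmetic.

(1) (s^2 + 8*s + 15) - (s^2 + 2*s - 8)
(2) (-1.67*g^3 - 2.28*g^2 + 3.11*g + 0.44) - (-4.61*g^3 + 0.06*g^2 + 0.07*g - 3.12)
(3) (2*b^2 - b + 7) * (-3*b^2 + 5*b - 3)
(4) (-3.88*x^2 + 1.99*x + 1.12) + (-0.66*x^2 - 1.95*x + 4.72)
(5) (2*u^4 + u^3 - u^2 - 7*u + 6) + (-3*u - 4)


(1) = 6*s + 23
(2) = 2.94*g^3 - 2.34*g^2 + 3.04*g + 3.56
(3) = -6*b^4 + 13*b^3 - 32*b^2 + 38*b - 21
(4) = -4.54*x^2 + 0.04*x + 5.84
(5) = 2*u^4 + u^3 - u^2 - 10*u + 2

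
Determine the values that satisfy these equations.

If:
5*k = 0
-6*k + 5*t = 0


Then:
k = 0
t = 0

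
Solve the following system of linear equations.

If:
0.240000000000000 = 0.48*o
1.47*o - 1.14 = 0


Then:
No Solution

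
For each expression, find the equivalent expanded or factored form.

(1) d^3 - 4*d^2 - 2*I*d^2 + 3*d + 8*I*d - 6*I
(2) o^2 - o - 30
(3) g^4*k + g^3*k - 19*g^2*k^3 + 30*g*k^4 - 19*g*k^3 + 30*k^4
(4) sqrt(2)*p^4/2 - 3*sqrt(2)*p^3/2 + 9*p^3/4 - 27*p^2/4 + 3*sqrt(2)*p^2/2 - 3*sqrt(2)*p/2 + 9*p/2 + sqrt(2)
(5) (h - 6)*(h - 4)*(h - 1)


(1) = (d - 3)*(d - 1)*(d - 2*I)
(2) = (o - 6)*(o + 5)
(3) = (g - 3*k)*(g - 2*k)*(g + 5*k)*(g*k + k)
(4) = (p/2 + sqrt(2))*(p - 2)*(p - 1)*(sqrt(2)*p + 1/2)
(5) = h^3 - 11*h^2 + 34*h - 24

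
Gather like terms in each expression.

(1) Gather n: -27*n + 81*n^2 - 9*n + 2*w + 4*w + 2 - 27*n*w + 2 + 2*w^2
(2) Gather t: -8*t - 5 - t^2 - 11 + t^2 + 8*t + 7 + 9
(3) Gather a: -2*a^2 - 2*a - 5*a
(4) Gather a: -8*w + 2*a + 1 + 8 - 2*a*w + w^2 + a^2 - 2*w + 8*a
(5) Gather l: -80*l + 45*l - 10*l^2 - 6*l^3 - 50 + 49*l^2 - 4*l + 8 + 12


(1) = 81*n^2 + n*(-27*w - 36) + 2*w^2 + 6*w + 4
(2) = 0
(3) = -2*a^2 - 7*a
(4) = a^2 + a*(10 - 2*w) + w^2 - 10*w + 9
(5) = -6*l^3 + 39*l^2 - 39*l - 30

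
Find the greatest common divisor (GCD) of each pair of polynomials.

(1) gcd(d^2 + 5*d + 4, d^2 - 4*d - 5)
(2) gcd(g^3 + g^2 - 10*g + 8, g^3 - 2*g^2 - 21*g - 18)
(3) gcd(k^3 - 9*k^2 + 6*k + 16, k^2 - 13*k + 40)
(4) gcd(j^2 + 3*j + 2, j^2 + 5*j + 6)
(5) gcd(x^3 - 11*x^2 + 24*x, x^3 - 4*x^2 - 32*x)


(1) = gcd((d + 1)*(d + 4), (d - 5)*(d + 1)) = d + 1
(2) = 1
(3) = gcd((k - 8)*(k - 2)*(k + 1), (k - 8)*(k - 5)) = k - 8
(4) = j + 2
(5) = gcd(x*(x - 8)*(x - 3), x*(x - 8)*(x + 4)) = x^2 - 8*x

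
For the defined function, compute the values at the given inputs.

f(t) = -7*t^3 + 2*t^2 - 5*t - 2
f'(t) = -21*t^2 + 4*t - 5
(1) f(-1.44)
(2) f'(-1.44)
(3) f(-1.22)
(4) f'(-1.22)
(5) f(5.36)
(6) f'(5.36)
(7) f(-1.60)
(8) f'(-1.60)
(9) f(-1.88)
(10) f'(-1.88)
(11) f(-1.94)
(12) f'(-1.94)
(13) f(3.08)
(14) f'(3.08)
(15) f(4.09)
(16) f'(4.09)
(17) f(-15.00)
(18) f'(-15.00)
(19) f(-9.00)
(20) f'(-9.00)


(1) = 30.25
(2) = -54.31
(3) = 19.79
(4) = -41.14
(5) = -1049.28
(6) = -586.88
(7) = 39.79
(8) = -65.16
(9) = 60.98
(10) = -86.74
(11) = 66.34
(12) = -91.80
(13) = -202.95
(14) = -191.89
(15) = -467.92
(16) = -339.93
(17) = 24148.00
(18) = -4790.00
(19) = 5308.00
(20) = -1742.00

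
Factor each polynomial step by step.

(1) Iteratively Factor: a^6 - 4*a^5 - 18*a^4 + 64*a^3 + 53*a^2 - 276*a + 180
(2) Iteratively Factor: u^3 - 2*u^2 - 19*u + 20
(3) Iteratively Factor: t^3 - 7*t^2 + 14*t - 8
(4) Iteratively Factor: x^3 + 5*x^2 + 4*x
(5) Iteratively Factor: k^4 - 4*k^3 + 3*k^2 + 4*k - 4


(1) = (a - 1)*(a^5 - 3*a^4 - 21*a^3 + 43*a^2 + 96*a - 180) = (a - 1)*(a + 3)*(a^4 - 6*a^3 - 3*a^2 + 52*a - 60) = (a - 5)*(a - 1)*(a + 3)*(a^3 - a^2 - 8*a + 12) = (a - 5)*(a - 1)*(a + 3)^2*(a^2 - 4*a + 4) = (a - 5)*(a - 2)*(a - 1)*(a + 3)^2*(a - 2)
(2) = (u - 5)*(u^2 + 3*u - 4) = (u - 5)*(u + 4)*(u - 1)
(3) = (t - 2)*(t^2 - 5*t + 4) = (t - 4)*(t - 2)*(t - 1)
(4) = (x + 4)*(x^2 + x) = (x + 1)*(x + 4)*(x)
(5) = (k - 1)*(k^3 - 3*k^2 + 4) = (k - 2)*(k - 1)*(k^2 - k - 2) = (k - 2)*(k - 1)*(k + 1)*(k - 2)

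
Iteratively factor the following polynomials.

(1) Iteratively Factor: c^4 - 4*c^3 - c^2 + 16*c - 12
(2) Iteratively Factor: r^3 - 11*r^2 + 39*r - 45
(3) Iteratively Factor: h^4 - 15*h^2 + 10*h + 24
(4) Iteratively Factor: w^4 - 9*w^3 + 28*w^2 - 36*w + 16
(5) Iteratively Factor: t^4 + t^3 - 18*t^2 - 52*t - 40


(1) = (c + 2)*(c^3 - 6*c^2 + 11*c - 6) = (c - 2)*(c + 2)*(c^2 - 4*c + 3) = (c - 3)*(c - 2)*(c + 2)*(c - 1)
(2) = (r - 5)*(r^2 - 6*r + 9) = (r - 5)*(r - 3)*(r - 3)
(3) = (h + 1)*(h^3 - h^2 - 14*h + 24) = (h - 2)*(h + 1)*(h^2 + h - 12) = (h - 3)*(h - 2)*(h + 1)*(h + 4)
(4) = (w - 2)*(w^3 - 7*w^2 + 14*w - 8) = (w - 2)*(w - 1)*(w^2 - 6*w + 8) = (w - 2)^2*(w - 1)*(w - 4)
(5) = (t - 5)*(t^3 + 6*t^2 + 12*t + 8) = (t - 5)*(t + 2)*(t^2 + 4*t + 4) = (t - 5)*(t + 2)^2*(t + 2)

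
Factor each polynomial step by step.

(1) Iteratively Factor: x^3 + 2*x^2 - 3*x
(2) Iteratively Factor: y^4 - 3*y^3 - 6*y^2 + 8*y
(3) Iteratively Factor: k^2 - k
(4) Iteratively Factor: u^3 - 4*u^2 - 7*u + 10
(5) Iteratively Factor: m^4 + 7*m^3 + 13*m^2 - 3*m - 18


(1) = (x - 1)*(x^2 + 3*x) = x*(x - 1)*(x + 3)
(2) = (y)*(y^3 - 3*y^2 - 6*y + 8) = y*(y - 1)*(y^2 - 2*y - 8) = y*(y - 1)*(y + 2)*(y - 4)
(3) = (k - 1)*(k)
(4) = (u - 5)*(u^2 + u - 2) = (u - 5)*(u + 2)*(u - 1)
(5) = (m + 3)*(m^3 + 4*m^2 + m - 6) = (m + 2)*(m + 3)*(m^2 + 2*m - 3) = (m + 2)*(m + 3)^2*(m - 1)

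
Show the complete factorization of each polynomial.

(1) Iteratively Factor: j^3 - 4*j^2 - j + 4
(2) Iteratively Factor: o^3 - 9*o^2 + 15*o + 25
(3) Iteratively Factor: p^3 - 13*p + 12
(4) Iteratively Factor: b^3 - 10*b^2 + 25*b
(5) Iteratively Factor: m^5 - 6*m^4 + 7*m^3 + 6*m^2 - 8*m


(1) = (j - 1)*(j^2 - 3*j - 4) = (j - 4)*(j - 1)*(j + 1)
(2) = (o - 5)*(o^2 - 4*o - 5) = (o - 5)*(o + 1)*(o - 5)
(3) = (p - 3)*(p^2 + 3*p - 4) = (p - 3)*(p - 1)*(p + 4)
(4) = (b - 5)*(b^2 - 5*b) = (b - 5)^2*(b)
(5) = (m - 2)*(m^4 - 4*m^3 - m^2 + 4*m) = m*(m - 2)*(m^3 - 4*m^2 - m + 4) = m*(m - 2)*(m - 1)*(m^2 - 3*m - 4) = m*(m - 2)*(m - 1)*(m + 1)*(m - 4)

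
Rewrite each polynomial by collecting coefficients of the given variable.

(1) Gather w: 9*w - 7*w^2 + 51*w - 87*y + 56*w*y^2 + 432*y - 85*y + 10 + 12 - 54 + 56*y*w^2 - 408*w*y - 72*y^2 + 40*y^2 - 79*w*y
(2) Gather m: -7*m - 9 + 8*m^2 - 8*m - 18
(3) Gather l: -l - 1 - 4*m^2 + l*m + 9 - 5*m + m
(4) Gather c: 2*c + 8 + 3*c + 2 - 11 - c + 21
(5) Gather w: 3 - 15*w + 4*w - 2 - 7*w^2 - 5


(1) = w^2*(56*y - 7) + w*(56*y^2 - 487*y + 60) - 32*y^2 + 260*y - 32
(2) = 8*m^2 - 15*m - 27
(3) = l*(m - 1) - 4*m^2 - 4*m + 8
(4) = 4*c + 20
(5) = -7*w^2 - 11*w - 4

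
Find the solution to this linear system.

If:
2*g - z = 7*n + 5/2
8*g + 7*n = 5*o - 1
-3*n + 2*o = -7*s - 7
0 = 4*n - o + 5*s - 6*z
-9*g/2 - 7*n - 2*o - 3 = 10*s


Then:
g = 14589/10507
n = 5891/21014
o = 59135/21014
s = -5055/3002
z = -932/553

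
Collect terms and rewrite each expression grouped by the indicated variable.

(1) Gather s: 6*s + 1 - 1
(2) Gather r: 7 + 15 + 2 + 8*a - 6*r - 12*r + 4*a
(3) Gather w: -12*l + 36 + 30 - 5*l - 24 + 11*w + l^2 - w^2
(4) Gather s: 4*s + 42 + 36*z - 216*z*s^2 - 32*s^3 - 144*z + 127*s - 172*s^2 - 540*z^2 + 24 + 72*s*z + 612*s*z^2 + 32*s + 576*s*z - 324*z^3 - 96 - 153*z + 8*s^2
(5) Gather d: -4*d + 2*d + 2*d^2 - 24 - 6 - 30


(1) = 6*s
(2) = 12*a - 18*r + 24
(3) = l^2 - 17*l - w^2 + 11*w + 42
(4) = -32*s^3 + s^2*(-216*z - 164) + s*(612*z^2 + 648*z + 163) - 324*z^3 - 540*z^2 - 261*z - 30
(5) = 2*d^2 - 2*d - 60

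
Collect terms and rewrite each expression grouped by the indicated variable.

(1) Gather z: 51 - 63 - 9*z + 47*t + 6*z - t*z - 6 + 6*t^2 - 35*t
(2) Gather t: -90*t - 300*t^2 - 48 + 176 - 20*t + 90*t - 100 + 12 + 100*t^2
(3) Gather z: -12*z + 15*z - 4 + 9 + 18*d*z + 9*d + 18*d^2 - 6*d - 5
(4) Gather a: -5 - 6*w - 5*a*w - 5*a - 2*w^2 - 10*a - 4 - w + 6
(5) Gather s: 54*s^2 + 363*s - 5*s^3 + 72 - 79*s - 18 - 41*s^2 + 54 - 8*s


(1) = 6*t^2 + 12*t + z*(-t - 3) - 18
(2) = -200*t^2 - 20*t + 40
(3) = 18*d^2 + 3*d + z*(18*d + 3)
(4) = a*(-5*w - 15) - 2*w^2 - 7*w - 3
(5) = -5*s^3 + 13*s^2 + 276*s + 108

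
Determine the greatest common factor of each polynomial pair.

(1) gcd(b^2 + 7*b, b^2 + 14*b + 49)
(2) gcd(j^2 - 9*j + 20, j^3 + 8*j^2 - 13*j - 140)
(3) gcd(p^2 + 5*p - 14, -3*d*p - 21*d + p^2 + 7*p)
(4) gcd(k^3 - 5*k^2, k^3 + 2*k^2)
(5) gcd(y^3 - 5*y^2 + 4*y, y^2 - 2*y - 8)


(1) = gcd(b*(b + 7), (b + 7)^2) = b + 7
(2) = gcd((j - 5)*(j - 4), (j - 4)*(j + 5)*(j + 7)) = j - 4
(3) = p + 7
(4) = gcd(k^2*(k - 5), k^2*(k + 2)) = k^2
(5) = gcd(y*(y - 4)*(y - 1), (y - 4)*(y + 2)) = y - 4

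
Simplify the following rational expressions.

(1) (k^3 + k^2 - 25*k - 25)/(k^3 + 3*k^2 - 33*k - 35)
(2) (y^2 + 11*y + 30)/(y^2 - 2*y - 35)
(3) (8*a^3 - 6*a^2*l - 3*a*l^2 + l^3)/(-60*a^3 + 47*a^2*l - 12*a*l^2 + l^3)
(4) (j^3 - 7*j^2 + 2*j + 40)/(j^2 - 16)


(1) = (k + 5)/(k + 7)
(2) = (y + 6)/(y - 7)
(3) = (-2*a^2 + a*l + l^2)/(15*a^2 - 8*a*l + l^2)
(4) = (j^2 - 3*j - 10)/(j + 4)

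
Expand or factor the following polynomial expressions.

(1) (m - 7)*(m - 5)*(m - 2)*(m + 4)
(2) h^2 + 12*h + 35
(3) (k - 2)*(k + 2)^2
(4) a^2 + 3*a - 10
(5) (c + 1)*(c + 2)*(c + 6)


(1) = m^4 - 10*m^3 + 3*m^2 + 166*m - 280
(2) = (h + 5)*(h + 7)
(3) = k^3 + 2*k^2 - 4*k - 8
(4) = (a - 2)*(a + 5)
(5) = c^3 + 9*c^2 + 20*c + 12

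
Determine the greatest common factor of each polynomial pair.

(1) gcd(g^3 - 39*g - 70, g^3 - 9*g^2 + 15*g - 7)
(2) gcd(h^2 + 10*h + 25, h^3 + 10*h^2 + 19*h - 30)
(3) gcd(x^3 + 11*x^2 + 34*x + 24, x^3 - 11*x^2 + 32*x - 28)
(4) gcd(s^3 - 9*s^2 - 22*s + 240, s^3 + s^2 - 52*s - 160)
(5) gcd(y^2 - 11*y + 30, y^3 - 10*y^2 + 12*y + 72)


(1) = g - 7
(2) = h + 5
(3) = 1
(4) = s^2 - 3*s - 40
(5) = gcd((y - 6)*(y - 5), (y - 6)^2*(y + 2)) = y - 6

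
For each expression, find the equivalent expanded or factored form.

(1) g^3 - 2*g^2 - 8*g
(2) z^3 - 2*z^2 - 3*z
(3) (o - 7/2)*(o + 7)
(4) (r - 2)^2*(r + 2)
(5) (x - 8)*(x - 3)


(1) = g*(g - 4)*(g + 2)
(2) = z*(z - 3)*(z + 1)
(3) = o^2 + 7*o/2 - 49/2
(4) = r^3 - 2*r^2 - 4*r + 8
(5) = x^2 - 11*x + 24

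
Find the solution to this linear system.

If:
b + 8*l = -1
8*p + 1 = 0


Then:
b = -8*l - 1
p = -1/8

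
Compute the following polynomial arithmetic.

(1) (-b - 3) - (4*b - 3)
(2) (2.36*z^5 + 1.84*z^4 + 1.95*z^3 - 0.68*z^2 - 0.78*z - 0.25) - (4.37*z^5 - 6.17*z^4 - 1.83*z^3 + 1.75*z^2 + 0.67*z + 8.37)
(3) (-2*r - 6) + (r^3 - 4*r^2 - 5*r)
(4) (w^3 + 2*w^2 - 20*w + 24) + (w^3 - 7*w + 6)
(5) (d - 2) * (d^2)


(1) = -5*b
(2) = -2.01*z^5 + 8.01*z^4 + 3.78*z^3 - 2.43*z^2 - 1.45*z - 8.62
(3) = r^3 - 4*r^2 - 7*r - 6
(4) = 2*w^3 + 2*w^2 - 27*w + 30
(5) = d^3 - 2*d^2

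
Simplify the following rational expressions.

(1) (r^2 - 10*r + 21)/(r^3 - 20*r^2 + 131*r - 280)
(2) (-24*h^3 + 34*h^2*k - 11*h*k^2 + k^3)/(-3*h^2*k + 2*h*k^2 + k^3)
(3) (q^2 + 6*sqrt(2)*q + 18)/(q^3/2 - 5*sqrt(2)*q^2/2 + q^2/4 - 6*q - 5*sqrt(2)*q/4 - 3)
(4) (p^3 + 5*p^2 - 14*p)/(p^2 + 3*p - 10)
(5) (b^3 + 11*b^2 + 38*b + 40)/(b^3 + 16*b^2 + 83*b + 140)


(1) = (r - 3)/(r^2 - 13*r + 40)
(2) = (24*h^2 - 10*h*k + k^2)/(3*h*k + k^2)
(3) = (4*q^2 + 24*sqrt(2)*q + 72)/(2*q^3 + q^2*(1 - 10*sqrt(2)) + q*(-24 - 5*sqrt(2)) - 12)
(4) = (p^2 + 7*p)/(p + 5)
(5) = (b + 2)/(b + 7)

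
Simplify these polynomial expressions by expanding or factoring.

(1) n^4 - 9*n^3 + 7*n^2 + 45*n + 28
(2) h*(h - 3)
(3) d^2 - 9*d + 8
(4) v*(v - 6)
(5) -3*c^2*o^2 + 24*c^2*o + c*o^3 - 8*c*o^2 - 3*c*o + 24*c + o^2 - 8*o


(1) = (n - 7)*(n - 4)*(n + 1)^2
(2) = h^2 - 3*h
(3) = (d - 8)*(d - 1)
(4) = v^2 - 6*v
(5) = (-3*c + o)*(o - 8)*(c*o + 1)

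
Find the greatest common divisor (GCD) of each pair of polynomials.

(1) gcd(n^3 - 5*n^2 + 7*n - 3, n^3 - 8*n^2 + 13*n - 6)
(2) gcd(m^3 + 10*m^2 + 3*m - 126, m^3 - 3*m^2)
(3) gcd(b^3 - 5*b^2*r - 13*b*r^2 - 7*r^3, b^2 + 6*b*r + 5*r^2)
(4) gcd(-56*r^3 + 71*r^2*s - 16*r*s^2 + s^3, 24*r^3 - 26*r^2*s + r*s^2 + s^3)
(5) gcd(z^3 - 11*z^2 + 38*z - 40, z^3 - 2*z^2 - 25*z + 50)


(1) = n^2 - 2*n + 1
(2) = gcd((m - 3)*(m + 6)*(m + 7), m^2*(m - 3)) = m - 3
(3) = gcd((b - 7*r)*(b + r)^2, (b + r)*(b + 5*r)) = b + r
(4) = gcd((-8*r + s)*(-7*r + s)*(-r + s), (-4*r + s)*(-r + s)*(6*r + s)) = r - s
(5) = z^2 - 7*z + 10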